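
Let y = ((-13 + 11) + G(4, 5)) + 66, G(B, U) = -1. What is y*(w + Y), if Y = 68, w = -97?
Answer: -1827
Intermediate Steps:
y = 63 (y = ((-13 + 11) - 1) + 66 = (-2 - 1) + 66 = -3 + 66 = 63)
y*(w + Y) = 63*(-97 + 68) = 63*(-29) = -1827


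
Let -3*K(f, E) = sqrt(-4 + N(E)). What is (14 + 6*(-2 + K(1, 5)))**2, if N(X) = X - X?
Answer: -12 - 16*I ≈ -12.0 - 16.0*I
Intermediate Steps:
N(X) = 0
K(f, E) = -2*I/3 (K(f, E) = -sqrt(-4 + 0)/3 = -2*I/3)
(14 + 6*(-2 + K(1, 5)))**2 = (14 + 6*(-2 - 2*I/3))**2 = (14 + (-12 - 4*I))**2 = (2 - 4*I)**2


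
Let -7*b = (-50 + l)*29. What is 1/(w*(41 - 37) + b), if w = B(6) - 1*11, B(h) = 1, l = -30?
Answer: 7/2040 ≈ 0.0034314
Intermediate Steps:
w = -10 (w = 1 - 1*11 = 1 - 11 = -10)
b = 2320/7 (b = -(-50 - 30)*29/7 = -(-80)*29/7 = -⅐*(-2320) = 2320/7 ≈ 331.43)
1/(w*(41 - 37) + b) = 1/(-10*(41 - 37) + 2320/7) = 1/(-10*4 + 2320/7) = 1/(-40 + 2320/7) = 1/(2040/7) = 7/2040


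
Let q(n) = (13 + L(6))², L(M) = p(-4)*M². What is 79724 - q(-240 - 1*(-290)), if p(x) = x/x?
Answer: 77323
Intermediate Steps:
p(x) = 1
L(M) = M² (L(M) = 1*M² = M²)
q(n) = 2401 (q(n) = (13 + 6²)² = (13 + 36)² = 49² = 2401)
79724 - q(-240 - 1*(-290)) = 79724 - 1*2401 = 79724 - 2401 = 77323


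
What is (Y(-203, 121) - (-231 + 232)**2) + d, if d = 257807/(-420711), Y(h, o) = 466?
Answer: 195372808/420711 ≈ 464.39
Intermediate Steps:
d = -257807/420711 (d = 257807*(-1/420711) = -257807/420711 ≈ -0.61279)
(Y(-203, 121) - (-231 + 232)**2) + d = (466 - (-231 + 232)**2) - 257807/420711 = (466 - 1*1**2) - 257807/420711 = (466 - 1*1) - 257807/420711 = (466 - 1) - 257807/420711 = 465 - 257807/420711 = 195372808/420711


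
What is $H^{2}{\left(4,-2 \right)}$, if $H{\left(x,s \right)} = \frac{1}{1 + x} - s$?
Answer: $\frac{121}{25} \approx 4.84$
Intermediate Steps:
$H^{2}{\left(4,-2 \right)} = \left(\frac{1 - -2 - \left(-2\right) 4}{1 + 4}\right)^{2} = \left(\frac{1 + 2 + 8}{5}\right)^{2} = \left(\frac{1}{5} \cdot 11\right)^{2} = \left(\frac{11}{5}\right)^{2} = \frac{121}{25}$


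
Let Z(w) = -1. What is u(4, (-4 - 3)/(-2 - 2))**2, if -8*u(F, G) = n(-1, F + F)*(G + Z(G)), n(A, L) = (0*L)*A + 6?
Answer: 81/256 ≈ 0.31641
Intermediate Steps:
n(A, L) = 6 (n(A, L) = 0*A + 6 = 0 + 6 = 6)
u(F, G) = 3/4 - 3*G/4 (u(F, G) = -3*(G - 1)/4 = -3*(-1 + G)/4 = -(-6 + 6*G)/8 = 3/4 - 3*G/4)
u(4, (-4 - 3)/(-2 - 2))**2 = (3/4 - 3*(-4 - 3)/(4*(-2 - 2)))**2 = (3/4 - (-21)/(4*(-4)))**2 = (3/4 - (-21)*(-1)/(4*4))**2 = (3/4 - 3/4*7/4)**2 = (3/4 - 21/16)**2 = (-9/16)**2 = 81/256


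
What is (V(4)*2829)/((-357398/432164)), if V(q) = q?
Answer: -2445183912/178699 ≈ -13683.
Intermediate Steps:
(V(4)*2829)/((-357398/432164)) = (4*2829)/((-357398/432164)) = 11316/((-357398*1/432164)) = 11316/(-178699/216082) = 11316*(-216082/178699) = -2445183912/178699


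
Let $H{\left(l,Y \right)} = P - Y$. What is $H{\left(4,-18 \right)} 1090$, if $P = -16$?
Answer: $2180$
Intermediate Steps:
$H{\left(l,Y \right)} = -16 - Y$
$H{\left(4,-18 \right)} 1090 = \left(-16 - -18\right) 1090 = \left(-16 + 18\right) 1090 = 2 \cdot 1090 = 2180$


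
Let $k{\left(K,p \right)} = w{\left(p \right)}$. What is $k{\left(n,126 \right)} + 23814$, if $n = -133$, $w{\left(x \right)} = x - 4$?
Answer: $23936$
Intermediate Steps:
$w{\left(x \right)} = -4 + x$
$k{\left(K,p \right)} = -4 + p$
$k{\left(n,126 \right)} + 23814 = \left(-4 + 126\right) + 23814 = 122 + 23814 = 23936$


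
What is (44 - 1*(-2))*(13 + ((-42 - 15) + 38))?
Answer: -276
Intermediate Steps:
(44 - 1*(-2))*(13 + ((-42 - 15) + 38)) = (44 + 2)*(13 + (-57 + 38)) = 46*(13 - 19) = 46*(-6) = -276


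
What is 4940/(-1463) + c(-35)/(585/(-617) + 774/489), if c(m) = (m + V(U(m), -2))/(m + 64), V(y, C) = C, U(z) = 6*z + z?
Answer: -767812519/142534623 ≈ -5.3868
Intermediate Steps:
U(z) = 7*z
c(m) = (-2 + m)/(64 + m) (c(m) = (m - 2)/(m + 64) = (-2 + m)/(64 + m))
4940/(-1463) + c(-35)/(585/(-617) + 774/489) = 4940/(-1463) + ((-2 - 35)/(64 - 35))/(585/(-617) + 774/489) = 4940*(-1/1463) + (-37/29)/(585*(-1/617) + 774*(1/489)) = -260/77 + ((1/29)*(-37))/(-585/617 + 258/163) = -260/77 - 37/(29*63831/100571) = -260/77 - 37/29*100571/63831 = -260/77 - 3721127/1851099 = -767812519/142534623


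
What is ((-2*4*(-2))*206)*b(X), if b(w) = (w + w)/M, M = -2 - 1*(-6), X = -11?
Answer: -18128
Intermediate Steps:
M = 4 (M = -2 + 6 = 4)
b(w) = w/2 (b(w) = (w + w)/4 = (2*w)*(¼) = w/2)
((-2*4*(-2))*206)*b(X) = ((-2*4*(-2))*206)*((½)*(-11)) = (-8*(-2)*206)*(-11/2) = (16*206)*(-11/2) = 3296*(-11/2) = -18128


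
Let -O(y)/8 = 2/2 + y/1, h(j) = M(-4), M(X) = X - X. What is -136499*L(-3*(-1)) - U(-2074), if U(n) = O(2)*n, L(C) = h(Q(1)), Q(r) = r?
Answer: -49776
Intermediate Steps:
M(X) = 0
h(j) = 0
L(C) = 0
O(y) = -8 - 8*y (O(y) = -8*(2/2 + y/1) = -8*(2*(½) + y*1) = -8*(1 + y) = -8 - 8*y)
U(n) = -24*n (U(n) = (-8 - 8*2)*n = (-8 - 16)*n = -24*n)
-136499*L(-3*(-1)) - U(-2074) = -136499*0 - (-24)*(-2074) = 0 - 1*49776 = 0 - 49776 = -49776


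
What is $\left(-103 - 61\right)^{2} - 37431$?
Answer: $-10535$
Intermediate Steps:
$\left(-103 - 61\right)^{2} - 37431 = \left(-164\right)^{2} - 37431 = 26896 - 37431 = -10535$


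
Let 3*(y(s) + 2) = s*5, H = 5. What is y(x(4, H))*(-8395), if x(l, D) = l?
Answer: -117530/3 ≈ -39177.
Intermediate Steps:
y(s) = -2 + 5*s/3 (y(s) = -2 + (s*5)/3 = -2 + (5*s)/3 = -2 + 5*s/3)
y(x(4, H))*(-8395) = (-2 + (5/3)*4)*(-8395) = (-2 + 20/3)*(-8395) = (14/3)*(-8395) = -117530/3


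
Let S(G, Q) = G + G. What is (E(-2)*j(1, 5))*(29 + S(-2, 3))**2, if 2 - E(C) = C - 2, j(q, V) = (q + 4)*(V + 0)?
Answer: 93750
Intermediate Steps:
S(G, Q) = 2*G
j(q, V) = V*(4 + q) (j(q, V) = (4 + q)*V = V*(4 + q))
E(C) = 4 - C (E(C) = 2 - (C - 2) = 2 - (-2 + C) = 2 + (2 - C) = 4 - C)
(E(-2)*j(1, 5))*(29 + S(-2, 3))**2 = ((4 - 1*(-2))*(5*(4 + 1)))*(29 + 2*(-2))**2 = ((4 + 2)*(5*5))*(29 - 4)**2 = (6*25)*25**2 = 150*625 = 93750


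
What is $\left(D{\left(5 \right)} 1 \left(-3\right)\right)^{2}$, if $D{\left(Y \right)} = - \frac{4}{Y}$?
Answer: $\frac{144}{25} \approx 5.76$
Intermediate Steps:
$\left(D{\left(5 \right)} 1 \left(-3\right)\right)^{2} = \left(- \frac{4}{5} \cdot 1 \left(-3\right)\right)^{2} = \left(\left(-4\right) \frac{1}{5} \cdot 1 \left(-3\right)\right)^{2} = \left(\left(- \frac{4}{5}\right) 1 \left(-3\right)\right)^{2} = \left(\left(- \frac{4}{5}\right) \left(-3\right)\right)^{2} = \left(\frac{12}{5}\right)^{2} = \frac{144}{25}$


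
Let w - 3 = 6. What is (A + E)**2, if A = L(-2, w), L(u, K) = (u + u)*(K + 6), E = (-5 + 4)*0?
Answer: 3600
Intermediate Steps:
w = 9 (w = 3 + 6 = 9)
E = 0 (E = -1*0 = 0)
L(u, K) = 2*u*(6 + K) (L(u, K) = (2*u)*(6 + K) = 2*u*(6 + K))
A = -60 (A = 2*(-2)*(6 + 9) = 2*(-2)*15 = -60)
(A + E)**2 = (-60 + 0)**2 = (-60)**2 = 3600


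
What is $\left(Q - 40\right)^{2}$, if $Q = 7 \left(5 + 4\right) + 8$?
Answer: $961$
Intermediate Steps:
$Q = 71$ ($Q = 7 \cdot 9 + 8 = 63 + 8 = 71$)
$\left(Q - 40\right)^{2} = \left(71 - 40\right)^{2} = 31^{2} = 961$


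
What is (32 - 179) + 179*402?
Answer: 71811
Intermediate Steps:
(32 - 179) + 179*402 = -147 + 71958 = 71811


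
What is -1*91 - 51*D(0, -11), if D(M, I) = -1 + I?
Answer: 521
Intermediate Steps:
-1*91 - 51*D(0, -11) = -1*91 - 51*(-1 - 11) = -91 - 51*(-12) = -91 + 612 = 521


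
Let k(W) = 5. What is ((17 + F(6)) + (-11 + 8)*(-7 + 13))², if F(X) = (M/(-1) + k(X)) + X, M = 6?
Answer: 16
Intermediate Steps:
F(X) = -1 + X (F(X) = (6/(-1) + 5) + X = (6*(-1) + 5) + X = (-6 + 5) + X = -1 + X)
((17 + F(6)) + (-11 + 8)*(-7 + 13))² = ((17 + (-1 + 6)) + (-11 + 8)*(-7 + 13))² = ((17 + 5) - 3*6)² = (22 - 18)² = 4² = 16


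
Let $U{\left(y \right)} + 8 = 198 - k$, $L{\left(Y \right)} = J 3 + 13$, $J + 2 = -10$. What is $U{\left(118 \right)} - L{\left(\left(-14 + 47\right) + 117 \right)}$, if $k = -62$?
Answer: $275$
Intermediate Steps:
$J = -12$ ($J = -2 - 10 = -12$)
$L{\left(Y \right)} = -23$ ($L{\left(Y \right)} = \left(-12\right) 3 + 13 = -36 + 13 = -23$)
$U{\left(y \right)} = 252$ ($U{\left(y \right)} = -8 + \left(198 - -62\right) = -8 + \left(198 + 62\right) = -8 + 260 = 252$)
$U{\left(118 \right)} - L{\left(\left(-14 + 47\right) + 117 \right)} = 252 - -23 = 252 + 23 = 275$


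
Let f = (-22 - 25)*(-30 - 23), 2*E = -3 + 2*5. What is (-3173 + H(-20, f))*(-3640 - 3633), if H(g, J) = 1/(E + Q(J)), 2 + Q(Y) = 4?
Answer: 253834973/11 ≈ 2.3076e+7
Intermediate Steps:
Q(Y) = 2 (Q(Y) = -2 + 4 = 2)
E = 7/2 (E = (-3 + 2*5)/2 = (-3 + 10)/2 = (½)*7 = 7/2 ≈ 3.5000)
f = 2491 (f = -47*(-53) = 2491)
H(g, J) = 2/11 (H(g, J) = 1/(7/2 + 2) = 1/(11/2) = 2/11)
(-3173 + H(-20, f))*(-3640 - 3633) = (-3173 + 2/11)*(-3640 - 3633) = -34901/11*(-7273) = 253834973/11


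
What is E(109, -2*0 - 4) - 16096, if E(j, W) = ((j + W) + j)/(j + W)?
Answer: -1689866/105 ≈ -16094.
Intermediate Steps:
E(j, W) = (W + 2*j)/(W + j) (E(j, W) = ((W + j) + j)/(W + j) = (W + 2*j)/(W + j))
E(109, -2*0 - 4) - 16096 = ((-2*0 - 4) + 2*109)/((-2*0 - 4) + 109) - 16096 = ((0 - 4) + 218)/((0 - 4) + 109) - 16096 = (-4 + 218)/(-4 + 109) - 16096 = 214/105 - 16096 = -1689866/105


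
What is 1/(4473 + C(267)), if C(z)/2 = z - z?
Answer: 1/4473 ≈ 0.00022356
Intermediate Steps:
C(z) = 0 (C(z) = 2*(z - z) = 2*0 = 0)
1/(4473 + C(267)) = 1/(4473 + 0) = 1/4473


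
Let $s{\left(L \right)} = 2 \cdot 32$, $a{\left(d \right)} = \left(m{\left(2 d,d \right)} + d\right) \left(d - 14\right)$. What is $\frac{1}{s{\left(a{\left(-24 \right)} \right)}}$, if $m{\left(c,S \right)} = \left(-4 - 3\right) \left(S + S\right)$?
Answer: $\frac{1}{64} \approx 0.015625$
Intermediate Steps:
$m{\left(c,S \right)} = - 14 S$ ($m{\left(c,S \right)} = - 7 \cdot 2 S = - 14 S$)
$a{\left(d \right)} = - 13 d \left(-14 + d\right)$ ($a{\left(d \right)} = \left(- 14 d + d\right) \left(d - 14\right) = - 13 d \left(-14 + d\right)$)
$s{\left(L \right)} = 64$
$\frac{1}{s{\left(a{\left(-24 \right)} \right)}} = \frac{1}{64}$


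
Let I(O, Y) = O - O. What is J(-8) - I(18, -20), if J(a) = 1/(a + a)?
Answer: -1/16 ≈ -0.062500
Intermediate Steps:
J(a) = 1/(2*a)
I(O, Y) = 0
J(-8) - I(18, -20) = (1/2)/(-8) - 1*0 = (1/2)*(-1/8) + 0 = -1/16 + 0 = -1/16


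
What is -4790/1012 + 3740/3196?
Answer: -84735/23782 ≈ -3.5630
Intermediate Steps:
-4790/1012 + 3740/3196 = -4790*1/1012 + 3740*(1/3196) = -2395/506 + 55/47 = -84735/23782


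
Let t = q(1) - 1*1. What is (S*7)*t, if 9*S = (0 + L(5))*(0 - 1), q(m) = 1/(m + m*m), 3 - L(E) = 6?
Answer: -7/6 ≈ -1.1667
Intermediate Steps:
L(E) = -3 (L(E) = 3 - 1*6 = 3 - 6 = -3)
q(m) = 1/(m + m**2)
S = 1/3 (S = ((0 - 3)*(0 - 1))/9 = (-3*(-1))/9 = (1/9)*3 = 1/3 ≈ 0.33333)
t = -1/2 (t = 1/(1*(1 + 1)) - 1*1 = 1/2 - 1 = -1/2 ≈ -0.50000)
(S*7)*t = ((1/3)*7)*(-1/2) = (7/3)*(-1/2) = -7/6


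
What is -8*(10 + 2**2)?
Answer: -112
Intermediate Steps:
-8*(10 + 2**2) = -8*(10 + 4) = -8*14 = -112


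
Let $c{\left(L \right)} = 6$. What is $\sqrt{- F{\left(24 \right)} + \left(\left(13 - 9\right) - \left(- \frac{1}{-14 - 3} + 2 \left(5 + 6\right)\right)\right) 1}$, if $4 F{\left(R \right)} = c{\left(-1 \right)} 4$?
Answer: $\frac{i \sqrt{6953}}{17} \approx 4.905 i$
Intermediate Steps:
$F{\left(R \right)} = 6$ ($F{\left(R \right)} = \frac{6 \cdot 4}{4} = \frac{1}{4} \cdot 24 = 6$)
$\sqrt{- F{\left(24 \right)} + \left(\left(13 - 9\right) - \left(- \frac{1}{-14 - 3} + 2 \left(5 + 6\right)\right)\right) 1} = \sqrt{\left(-1\right) 6 + \left(\left(13 - 9\right) - \left(- \frac{1}{-14 - 3} + 2 \left(5 + 6\right)\right)\right) 1} = \sqrt{-6 + \left(4 + \left(\frac{1}{-17} - 2 \cdot 11\right)\right) 1} = \sqrt{-6 + \left(4 - \frac{375}{17}\right) 1} = \sqrt{-6 - \frac{307}{17}} = \sqrt{- \frac{409}{17}} = \frac{i \sqrt{6953}}{17}$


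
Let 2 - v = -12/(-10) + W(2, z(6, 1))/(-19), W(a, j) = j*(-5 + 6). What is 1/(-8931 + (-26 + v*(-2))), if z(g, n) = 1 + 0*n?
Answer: -95/851077 ≈ -0.00011162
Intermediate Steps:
z(g, n) = 1 (z(g, n) = 1 + 0 = 1)
W(a, j) = j (W(a, j) = j*1 = j)
v = 81/95 (v = 2 - (-12/(-10) + 1/(-19)) = 2 - (-12*(-⅒) + 1*(-1/19)) = 2 - (6/5 - 1/19) = 2 - 1*109/95 = 2 - 109/95 = 81/95 ≈ 0.85263)
1/(-8931 + (-26 + v*(-2))) = 1/(-8931 + (-26 + (81/95)*(-2))) = 1/(-8931 + (-26 - 162/95)) = 1/(-8931 - 2632/95) = 1/(-851077/95) = -95/851077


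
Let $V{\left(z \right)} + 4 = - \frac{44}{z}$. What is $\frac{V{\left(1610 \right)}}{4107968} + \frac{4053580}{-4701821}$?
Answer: $- \frac{12669996850929}{14696142550880} \approx -0.86213$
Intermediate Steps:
$V{\left(z \right)} = -4 - \frac{44}{z}$
$\frac{V{\left(1610 \right)}}{4107968} + \frac{4053580}{-4701821} = \frac{-4 - \frac{44}{1610}}{4107968} + \frac{4053580}{-4701821} = \left(-4 - \frac{22}{805}\right) \frac{1}{4107968} + 4053580 \left(- \frac{1}{4701821}\right) = \left(-4 - \frac{22}{805}\right) \frac{1}{4107968} - \frac{4053580}{4701821} = \left(- \frac{3242}{805}\right) \frac{1}{4107968} - \frac{4053580}{4701821} = - \frac{1621}{1653457120} - \frac{4053580}{4701821} = - \frac{12669996850929}{14696142550880}$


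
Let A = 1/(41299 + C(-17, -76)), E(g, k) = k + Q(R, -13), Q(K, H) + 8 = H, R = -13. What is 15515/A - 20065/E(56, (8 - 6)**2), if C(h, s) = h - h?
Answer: 10892837810/17 ≈ 6.4075e+8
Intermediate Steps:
C(h, s) = 0
Q(K, H) = -8 + H
E(g, k) = -21 + k (E(g, k) = k + (-8 - 13) = k - 21 = -21 + k)
A = 1/41299 (A = 1/(41299 + 0) = 1/41299 ≈ 2.4214e-5)
15515/A - 20065/E(56, (8 - 6)**2) = 15515/(1/41299) - 20065/(-21 + (8 - 6)**2) = 15515*41299 - 20065/(-21 + 2**2) = 640753985 - 20065/(-21 + 4) = 640753985 - 20065/(-17) = 640753985 - 20065*(-1/17) = 640753985 + 20065/17 = 10892837810/17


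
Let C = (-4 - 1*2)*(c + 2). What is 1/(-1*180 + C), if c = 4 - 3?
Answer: -1/198 ≈ -0.0050505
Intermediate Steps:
c = 1
C = -18 (C = (-4 - 1*2)*(1 + 2) = (-4 - 2)*3 = -6*3 = -18)
1/(-1*180 + C) = 1/(-1*180 - 18) = 1/(-180 - 18) = 1/(-198) = -1/198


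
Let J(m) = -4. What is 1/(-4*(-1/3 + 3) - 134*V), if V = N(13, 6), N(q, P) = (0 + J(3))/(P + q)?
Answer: 57/1000 ≈ 0.057000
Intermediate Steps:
N(q, P) = -4/(P + q) (N(q, P) = (0 - 4)/(P + q) = -4/(P + q))
V = -4/19 (V = -4/(6 + 13) = -4/19 ≈ -0.21053)
1/(-4*(-1/3 + 3) - 134*V) = 1/(-4*(-1/3 + 3) - 134*(-4/19)) = 1/(-4*(-1*1/3 + 3) + 536/19) = 1/(-4*(-1/3 + 3) + 536/19) = 1/(-4*8/3 + 536/19) = 1/(-32/3 + 536/19) = 1/(1000/57) = 57/1000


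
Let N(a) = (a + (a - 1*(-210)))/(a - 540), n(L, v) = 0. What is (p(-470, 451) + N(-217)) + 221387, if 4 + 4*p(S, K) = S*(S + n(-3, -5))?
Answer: 209394751/757 ≈ 2.7661e+5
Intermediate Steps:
N(a) = (210 + 2*a)/(-540 + a) (N(a) = (a + (a + 210))/(-540 + a) = (a + (210 + a))/(-540 + a) = (210 + 2*a)/(-540 + a))
p(S, K) = -1 + S²/4 (p(S, K) = -1 + (S*(S + 0))/4 = -1 + (S*S)/4 = -1 + S²/4)
(p(-470, 451) + N(-217)) + 221387 = ((-1 + (¼)*(-470)²) + 2*(105 - 217)/(-540 - 217)) + 221387 = ((-1 + (¼)*220900) + 2*(-112)/(-757)) + 221387 = ((-1 + 55225) + 2*(-1/757)*(-112)) + 221387 = (55224 + 224/757) + 221387 = 41804792/757 + 221387 = 209394751/757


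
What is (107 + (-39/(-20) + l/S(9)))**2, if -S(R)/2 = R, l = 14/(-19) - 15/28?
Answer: 27247470847921/2292494400 ≈ 11886.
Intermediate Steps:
l = -677/532 (l = 14*(-1/19) - 15*1/28 = -14/19 - 15/28 = -677/532 ≈ -1.2726)
S(R) = -2*R
(107 + (-39/(-20) + l/S(9)))**2 = (107 + (-39/(-20) - 677/(532*((-2*9)))))**2 = (107 + (-39*(-1/20) - 677/532/(-18)))**2 = (107 + (39/20 - 677/532*(-1/18)))**2 = (107 + (39/20 + 677/9576))**2 = (107 + 96751/47880)**2 = (5219911/47880)**2 = 27247470847921/2292494400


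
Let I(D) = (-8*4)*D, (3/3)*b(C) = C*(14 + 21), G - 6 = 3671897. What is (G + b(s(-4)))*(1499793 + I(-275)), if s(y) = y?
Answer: 5539195959459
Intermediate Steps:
G = 3671903 (G = 6 + 3671897 = 3671903)
b(C) = 35*C (b(C) = C*(14 + 21) = C*35 = 35*C)
I(D) = -32*D
(G + b(s(-4)))*(1499793 + I(-275)) = (3671903 + 35*(-4))*(1499793 - 32*(-275)) = (3671903 - 140)*(1499793 + 8800) = 3671763*1508593 = 5539195959459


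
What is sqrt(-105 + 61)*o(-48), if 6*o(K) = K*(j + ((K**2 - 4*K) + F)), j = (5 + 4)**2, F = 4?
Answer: -41296*I*sqrt(11) ≈ -1.3696e+5*I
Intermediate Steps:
j = 81 (j = 9**2 = 81)
o(K) = K*(85 + K**2 - 4*K)/6 (o(K) = (K*(81 + ((K**2 - 4*K) + 4)))/6 = (K*(81 + (4 + K**2 - 4*K)))/6 = (K*(85 + K**2 - 4*K))/6 = K*(85 + K**2 - 4*K)/6)
sqrt(-105 + 61)*o(-48) = sqrt(-105 + 61)*((1/6)*(-48)*(85 + (-48)**2 - 4*(-48))) = sqrt(-44)*((1/6)*(-48)*(85 + 2304 + 192)) = (2*I*sqrt(11))*((1/6)*(-48)*2581) = (2*I*sqrt(11))*(-20648) = -41296*I*sqrt(11)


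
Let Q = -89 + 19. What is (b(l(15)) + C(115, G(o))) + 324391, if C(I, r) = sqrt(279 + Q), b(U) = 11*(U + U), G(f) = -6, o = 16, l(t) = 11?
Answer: 324633 + sqrt(209) ≈ 3.2465e+5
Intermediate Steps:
Q = -70
b(U) = 22*U (b(U) = 11*(2*U) = 22*U)
C(I, r) = sqrt(209) (C(I, r) = sqrt(279 - 70) = sqrt(209))
(b(l(15)) + C(115, G(o))) + 324391 = (22*11 + sqrt(209)) + 324391 = (242 + sqrt(209)) + 324391 = 324633 + sqrt(209)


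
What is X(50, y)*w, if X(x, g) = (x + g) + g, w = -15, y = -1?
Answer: -720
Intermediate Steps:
X(x, g) = x + 2*g (X(x, g) = (g + x) + g = x + 2*g)
X(50, y)*w = (50 + 2*(-1))*(-15) = (50 - 2)*(-15) = 48*(-15) = -720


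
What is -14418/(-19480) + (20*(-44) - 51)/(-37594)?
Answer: 140041543/183082780 ≈ 0.76491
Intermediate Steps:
-14418/(-19480) + (20*(-44) - 51)/(-37594) = -14418*(-1/19480) + (-880 - 51)*(-1/37594) = 7209/9740 - 931*(-1/37594) = 7209/9740 + 931/37594 = 140041543/183082780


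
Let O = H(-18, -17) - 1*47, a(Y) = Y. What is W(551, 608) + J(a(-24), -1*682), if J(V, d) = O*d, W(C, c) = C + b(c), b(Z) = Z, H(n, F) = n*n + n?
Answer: -175479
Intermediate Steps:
H(n, F) = n + n² (H(n, F) = n² + n = n + n²)
O = 259 (O = -18*(1 - 18) - 1*47 = -18*(-17) - 47 = 306 - 47 = 259)
W(C, c) = C + c
J(V, d) = 259*d
W(551, 608) + J(a(-24), -1*682) = (551 + 608) + 259*(-1*682) = 1159 + 259*(-682) = 1159 - 176638 = -175479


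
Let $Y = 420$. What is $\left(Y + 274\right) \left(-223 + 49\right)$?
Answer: $-120756$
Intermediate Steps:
$\left(Y + 274\right) \left(-223 + 49\right) = \left(420 + 274\right) \left(-223 + 49\right) = 694 \left(-174\right) = -120756$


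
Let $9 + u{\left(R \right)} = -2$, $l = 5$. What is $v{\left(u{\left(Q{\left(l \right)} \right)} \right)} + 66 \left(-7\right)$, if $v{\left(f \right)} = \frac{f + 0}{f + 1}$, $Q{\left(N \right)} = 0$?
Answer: $- \frac{4609}{10} \approx -460.9$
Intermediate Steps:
$u{\left(R \right)} = -11$ ($u{\left(R \right)} = -9 - 2 = -11$)
$v{\left(f \right)} = \frac{f}{1 + f}$
$v{\left(u{\left(Q{\left(l \right)} \right)} \right)} + 66 \left(-7\right) = - \frac{11}{1 - 11} + 66 \left(-7\right) = - \frac{11}{-10} - 462 = \left(-11\right) \left(- \frac{1}{10}\right) - 462 = \frac{11}{10} - 462 = - \frac{4609}{10}$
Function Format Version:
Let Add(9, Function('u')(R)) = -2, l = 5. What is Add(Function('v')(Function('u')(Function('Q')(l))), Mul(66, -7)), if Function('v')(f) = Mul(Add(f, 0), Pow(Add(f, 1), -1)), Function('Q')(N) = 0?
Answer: Rational(-4609, 10) ≈ -460.90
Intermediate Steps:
Function('u')(R) = -11 (Function('u')(R) = Add(-9, -2) = -11)
Function('v')(f) = Mul(f, Pow(Add(1, f), -1))
Add(Function('v')(Function('u')(Function('Q')(l))), Mul(66, -7)) = Add(Mul(-11, Pow(Add(1, -11), -1)), Mul(66, -7)) = Add(Mul(-11, Pow(-10, -1)), -462) = Add(Mul(-11, Rational(-1, 10)), -462) = Add(Rational(11, 10), -462) = Rational(-4609, 10)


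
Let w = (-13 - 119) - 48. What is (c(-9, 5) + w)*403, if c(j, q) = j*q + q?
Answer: -88660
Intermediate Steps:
c(j, q) = q + j*q
w = -180 (w = -132 - 48 = -180)
(c(-9, 5) + w)*403 = (5*(1 - 9) - 180)*403 = (5*(-8) - 180)*403 = (-40 - 180)*403 = -220*403 = -88660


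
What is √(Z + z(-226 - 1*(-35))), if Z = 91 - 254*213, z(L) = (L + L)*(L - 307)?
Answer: 5*√5449 ≈ 369.09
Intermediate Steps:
z(L) = 2*L*(-307 + L) (z(L) = (2*L)*(-307 + L) = 2*L*(-307 + L))
Z = -54011 (Z = 91 - 54102 = -54011)
√(Z + z(-226 - 1*(-35))) = √(-54011 + 2*(-226 - 1*(-35))*(-307 + (-226 - 1*(-35)))) = √(-54011 + 2*(-226 + 35)*(-307 + (-226 + 35))) = √(-54011 + 2*(-191)*(-307 - 191)) = √(-54011 + 2*(-191)*(-498)) = √(-54011 + 190236) = √136225 = 5*√5449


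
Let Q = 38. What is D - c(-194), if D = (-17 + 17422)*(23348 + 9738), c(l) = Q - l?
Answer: 575861598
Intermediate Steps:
c(l) = 38 - l
D = 575861830 (D = 17405*33086 = 575861830)
D - c(-194) = 575861830 - (38 - 1*(-194)) = 575861830 - (38 + 194) = 575861830 - 1*232 = 575861830 - 232 = 575861598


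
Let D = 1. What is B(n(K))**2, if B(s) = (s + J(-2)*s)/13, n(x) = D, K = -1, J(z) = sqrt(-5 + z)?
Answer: (1 + I*sqrt(7))**2/169 ≈ -0.035503 + 0.031311*I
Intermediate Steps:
n(x) = 1
B(s) = s/13 + I*s*sqrt(7)/13 (B(s) = (s + sqrt(-5 - 2)*s)/13 = (s + sqrt(-7)*s)*(1/13) = (s + (I*sqrt(7))*s)*(1/13) = (s + I*s*sqrt(7))*(1/13) = s/13 + I*s*sqrt(7)/13)
B(n(K))**2 = ((1/13)*1*(1 + I*sqrt(7)))**2 = (1/13 + I*sqrt(7)/13)**2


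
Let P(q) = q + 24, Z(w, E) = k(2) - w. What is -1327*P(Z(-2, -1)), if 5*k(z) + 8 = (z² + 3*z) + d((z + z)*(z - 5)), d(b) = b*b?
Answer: -366252/5 ≈ -73250.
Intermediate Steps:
d(b) = b²
k(z) = -8/5 + z²/5 + 3*z/5 + 4*z²*(-5 + z)²/5 (k(z) = -8/5 + ((z² + 3*z) + ((z + z)*(z - 5))²)/5 = -8/5 + ((z² + 3*z) + ((2*z)*(-5 + z))²)/5 = -8/5 + ((z² + 3*z) + (2*z*(-5 + z))²)/5 = -8/5 + ((z² + 3*z) + 4*z²*(-5 + z)²)/5 = -8/5 + (z² + 3*z + 4*z²*(-5 + z)²)/5 = -8/5 + (z²/5 + 3*z/5 + 4*z²*(-5 + z)²/5) = -8/5 + z²/5 + 3*z/5 + 4*z²*(-5 + z)²/5)
Z(w, E) = 146/5 - w (Z(w, E) = (-8/5 + (⅕)*2² + (⅗)*2 + (⅘)*2²*(-5 + 2)²) - w = (-8/5 + (⅕)*4 + 6/5 + (⅘)*4*(-3)²) - w = (-8/5 + ⅘ + 6/5 + (⅘)*4*9) - w = (-8/5 + ⅘ + 6/5 + 144/5) - w = 146/5 - w)
P(q) = 24 + q
-1327*P(Z(-2, -1)) = -1327*(24 + (146/5 - 1*(-2))) = -1327*(24 + (146/5 + 2)) = -1327*(24 + 156/5) = -1327*276/5 = -366252/5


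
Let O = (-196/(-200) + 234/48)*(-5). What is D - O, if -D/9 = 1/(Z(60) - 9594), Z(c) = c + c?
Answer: 1849069/63160 ≈ 29.276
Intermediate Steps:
Z(c) = 2*c
O = -1171/40 (O = (-196*(-1/200) + 234*(1/48))*(-5) = (49/50 + 39/8)*(-5) = (1171/200)*(-5) = -1171/40 ≈ -29.275)
D = 3/3158 (D = -9/(2*60 - 9594) = -9/(120 - 9594) = -9/(-9474) = -9*(-1/9474) = 3/3158 ≈ 0.00094997)
D - O = 3/3158 - 1*(-1171/40) = 3/3158 + 1171/40 = 1849069/63160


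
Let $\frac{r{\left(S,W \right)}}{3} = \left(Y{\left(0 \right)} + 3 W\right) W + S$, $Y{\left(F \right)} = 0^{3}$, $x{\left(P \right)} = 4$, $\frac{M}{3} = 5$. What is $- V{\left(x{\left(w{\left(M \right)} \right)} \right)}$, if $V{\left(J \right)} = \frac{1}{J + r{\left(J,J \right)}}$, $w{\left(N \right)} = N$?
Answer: $- \frac{1}{160} \approx -0.00625$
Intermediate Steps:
$M = 15$ ($M = 3 \cdot 5 = 15$)
$Y{\left(F \right)} = 0$
$r{\left(S,W \right)} = 3 S + 9 W^{2}$ ($r{\left(S,W \right)} = 3 \left(\left(0 + 3 W\right) W + S\right) = 3 \left(3 W W + S\right) = 3 \left(3 W^{2} + S\right) = 3 \left(S + 3 W^{2}\right) = 3 S + 9 W^{2}$)
$V{\left(J \right)} = \frac{1}{4 J + 9 J^{2}}$ ($V{\left(J \right)} = \frac{1}{J + \left(3 J + 9 J^{2}\right)} = \frac{1}{4 J + 9 J^{2}}$)
$- V{\left(x{\left(w{\left(M \right)} \right)} \right)} = - \frac{1}{4 \left(4 + 9 \cdot 4\right)} = - \frac{1}{4 \left(4 + 36\right)} = - \frac{1}{4 \cdot 40} = \left(-1\right) \frac{1}{160} = - \frac{1}{160}$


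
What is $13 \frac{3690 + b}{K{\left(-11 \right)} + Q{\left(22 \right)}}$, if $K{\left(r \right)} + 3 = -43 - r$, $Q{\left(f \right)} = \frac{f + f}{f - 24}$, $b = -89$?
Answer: $- \frac{46813}{57} \approx -821.28$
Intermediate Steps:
$Q{\left(f \right)} = \frac{2 f}{-24 + f}$
$K{\left(r \right)} = -46 - r$ ($K{\left(r \right)} = -3 - \left(43 + r\right) = -46 - r$)
$13 \frac{3690 + b}{K{\left(-11 \right)} + Q{\left(22 \right)}} = 13 \frac{3690 - 89}{\left(-46 - -11\right) + 2 \cdot 22 \frac{1}{-24 + 22}} = 13 \frac{3601}{\left(-46 + 11\right) + 2 \cdot 22 \frac{1}{-2}} = 13 \frac{3601}{-35 + 2 \cdot 22 \left(- \frac{1}{2}\right)} = 13 \frac{3601}{-35 - 22} = 13 \frac{3601}{-57} = 13 \cdot 3601 \left(- \frac{1}{57}\right) = 13 \left(- \frac{3601}{57}\right) = - \frac{46813}{57}$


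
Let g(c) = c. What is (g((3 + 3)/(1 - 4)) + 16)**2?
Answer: 196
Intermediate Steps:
(g((3 + 3)/(1 - 4)) + 16)**2 = ((3 + 3)/(1 - 4) + 16)**2 = (6/(-3) + 16)**2 = (6*(-1/3) + 16)**2 = (-2 + 16)**2 = 14**2 = 196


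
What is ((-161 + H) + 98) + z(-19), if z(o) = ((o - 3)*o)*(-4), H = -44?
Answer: -1779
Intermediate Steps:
z(o) = -4*o*(-3 + o) (z(o) = ((-3 + o)*o)*(-4) = (o*(-3 + o))*(-4) = -4*o*(-3 + o))
((-161 + H) + 98) + z(-19) = ((-161 - 44) + 98) + 4*(-19)*(3 - 1*(-19)) = (-205 + 98) + 4*(-19)*(3 + 19) = -107 + 4*(-19)*22 = -107 - 1672 = -1779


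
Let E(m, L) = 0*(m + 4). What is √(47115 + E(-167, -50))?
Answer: 3*√5235 ≈ 217.06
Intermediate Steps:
E(m, L) = 0 (E(m, L) = 0*(4 + m) = 0)
√(47115 + E(-167, -50)) = √(47115 + 0) = √47115 = 3*√5235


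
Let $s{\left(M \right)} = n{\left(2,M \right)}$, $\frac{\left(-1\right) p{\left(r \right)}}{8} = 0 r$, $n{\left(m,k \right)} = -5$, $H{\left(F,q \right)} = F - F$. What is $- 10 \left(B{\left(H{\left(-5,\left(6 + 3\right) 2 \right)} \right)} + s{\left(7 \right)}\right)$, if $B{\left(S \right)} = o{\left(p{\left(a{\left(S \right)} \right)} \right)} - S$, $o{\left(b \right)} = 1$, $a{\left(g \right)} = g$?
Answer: $40$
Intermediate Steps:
$H{\left(F,q \right)} = 0$
$p{\left(r \right)} = 0$ ($p{\left(r \right)} = - 8 \cdot 0 r = \left(-8\right) 0 = 0$)
$s{\left(M \right)} = -5$
$B{\left(S \right)} = 1 - S$
$- 10 \left(B{\left(H{\left(-5,\left(6 + 3\right) 2 \right)} \right)} + s{\left(7 \right)}\right) = - 10 \left(\left(1 - 0\right) - 5\right) = - 10 \left(\left(1 + 0\right) - 5\right) = - 10 \left(1 - 5\right) = \left(-10\right) \left(-4\right) = 40$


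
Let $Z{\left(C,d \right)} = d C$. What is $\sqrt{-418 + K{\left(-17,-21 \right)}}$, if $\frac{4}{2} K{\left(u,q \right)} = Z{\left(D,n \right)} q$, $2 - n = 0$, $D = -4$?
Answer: $i \sqrt{334} \approx 18.276 i$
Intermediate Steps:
$n = 2$ ($n = 2 - 0 = 2 + 0 = 2$)
$Z{\left(C,d \right)} = C d$
$K{\left(u,q \right)} = - 4 q$ ($K{\left(u,q \right)} = \frac{\left(-4\right) 2 q}{2} = \frac{\left(-8\right) q}{2} = - 4 q$)
$\sqrt{-418 + K{\left(-17,-21 \right)}} = \sqrt{-418 - -84} = \sqrt{-418 + 84} = \sqrt{-334} = i \sqrt{334}$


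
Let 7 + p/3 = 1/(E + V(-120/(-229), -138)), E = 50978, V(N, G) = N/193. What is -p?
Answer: 47314437915/2253074786 ≈ 21.000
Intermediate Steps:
V(N, G) = N/193 (V(N, G) = N*(1/193) = N/193)
p = -47314437915/2253074786 (p = -21 + 3/(50978 + (-120/(-229))/193) = -21 + 3/(50978 + (-120*(-1/229))/193) = -21 + 3/(50978 + (1/193)*(120/229)) = -21 + 3/(50978 + 120/44197) = -21 + 3/(2253074786/44197) = -21 + 3*(44197/2253074786) = -21 + 132591/2253074786 = -47314437915/2253074786 ≈ -21.000)
-p = -1*(-47314437915/2253074786) = 47314437915/2253074786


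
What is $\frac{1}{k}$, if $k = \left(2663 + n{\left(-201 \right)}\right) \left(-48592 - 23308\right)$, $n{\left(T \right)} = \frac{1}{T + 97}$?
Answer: $- \frac{26}{4978194225} \approx -5.2228 \cdot 10^{-9}$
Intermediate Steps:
$n{\left(T \right)} = \frac{1}{97 + T}$
$k = - \frac{4978194225}{26}$ ($k = \left(2663 + \frac{1}{97 - 201}\right) \left(-48592 - 23308\right) = \left(2663 + \frac{1}{-104}\right) \left(-71900\right) = \left(2663 - \frac{1}{104}\right) \left(-71900\right) = \frac{276951}{104} \left(-71900\right) = - \frac{4978194225}{26} \approx -1.9147 \cdot 10^{8}$)
$\frac{1}{k} = \frac{1}{- \frac{4978194225}{26}} = - \frac{26}{4978194225}$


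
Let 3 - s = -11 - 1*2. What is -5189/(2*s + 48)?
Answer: -5189/80 ≈ -64.863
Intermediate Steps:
s = 16 (s = 3 - (-11 - 1*2) = 3 - (-11 - 2) = 3 - 1*(-13) = 3 + 13 = 16)
-5189/(2*s + 48) = -5189/(2*16 + 48) = -5189/(32 + 48) = -5189/80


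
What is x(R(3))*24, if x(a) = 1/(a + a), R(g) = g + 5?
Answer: 3/2 ≈ 1.5000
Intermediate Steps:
R(g) = 5 + g
x(a) = 1/(2*a)
x(R(3))*24 = (1/(2*(5 + 3)))*24 = ((1/2)/8)*24 = ((1/2)*(1/8))*24 = (1/16)*24 = 3/2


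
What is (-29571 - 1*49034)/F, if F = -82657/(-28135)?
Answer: -2211551675/82657 ≈ -26756.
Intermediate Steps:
F = 82657/28135 (F = -82657*(-1/28135) = 82657/28135 ≈ 2.9379)
(-29571 - 1*49034)/F = (-29571 - 1*49034)/(82657/28135) = (-29571 - 49034)*(28135/82657) = -78605*28135/82657 = -2211551675/82657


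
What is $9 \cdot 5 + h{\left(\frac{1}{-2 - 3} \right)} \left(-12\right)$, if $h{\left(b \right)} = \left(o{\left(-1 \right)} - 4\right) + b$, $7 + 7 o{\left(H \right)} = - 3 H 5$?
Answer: $\frac{2859}{35} \approx 81.686$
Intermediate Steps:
$o{\left(H \right)} = -1 - \frac{15 H}{7}$ ($o{\left(H \right)} = -1 + \frac{- 3 H 5}{7} = -1 + \frac{\left(-15\right) H}{7} = -1 - \frac{15 H}{7}$)
$h{\left(b \right)} = - \frac{20}{7} + b$ ($h{\left(b \right)} = \left(\left(-1 - - \frac{15}{7}\right) - 4\right) + b = \left(\left(-1 + \frac{15}{7}\right) - 4\right) + b = \left(\frac{8}{7} - 4\right) + b = - \frac{20}{7} + b$)
$9 \cdot 5 + h{\left(\frac{1}{-2 - 3} \right)} \left(-12\right) = 9 \cdot 5 + \left(- \frac{20}{7} + \frac{1}{-2 - 3}\right) \left(-12\right) = 45 + \left(- \frac{20}{7} + \frac{1}{-5}\right) \left(-12\right) = 45 + \left(- \frac{20}{7} - \frac{1}{5}\right) \left(-12\right) = 45 - - \frac{1284}{35} = 45 + \frac{1284}{35} = \frac{2859}{35}$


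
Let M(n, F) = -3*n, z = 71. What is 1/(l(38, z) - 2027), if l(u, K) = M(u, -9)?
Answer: -1/2141 ≈ -0.00046707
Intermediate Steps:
l(u, K) = -3*u
1/(l(38, z) - 2027) = 1/(-3*38 - 2027) = 1/(-114 - 2027) = 1/(-2141) = -1/2141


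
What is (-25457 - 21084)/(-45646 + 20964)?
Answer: 46541/24682 ≈ 1.8856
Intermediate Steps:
(-25457 - 21084)/(-45646 + 20964) = -46541/(-24682) = -46541*(-1/24682) = 46541/24682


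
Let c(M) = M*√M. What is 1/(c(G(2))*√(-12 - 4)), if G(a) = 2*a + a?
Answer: -I*√6/144 ≈ -0.01701*I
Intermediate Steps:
G(a) = 3*a
c(M) = M^(3/2)
1/(c(G(2))*√(-12 - 4)) = 1/((3*2)^(3/2)*√(-12 - 4)) = 1/(6^(3/2)*√(-16)) = 1/((6*√6)*(4*I)) = 1/(24*I*√6) = -I*√6/144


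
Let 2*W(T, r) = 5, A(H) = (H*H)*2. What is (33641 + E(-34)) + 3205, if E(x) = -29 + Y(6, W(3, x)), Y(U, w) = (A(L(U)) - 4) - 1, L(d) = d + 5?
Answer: 37054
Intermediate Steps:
L(d) = 5 + d
A(H) = 2*H² (A(H) = H²*2 = 2*H²)
W(T, r) = 5/2 (W(T, r) = (½)*5 = 5/2)
Y(U, w) = -5 + 2*(5 + U)² (Y(U, w) = (2*(5 + U)² - 4) - 1 = (-4 + 2*(5 + U)²) - 1 = -5 + 2*(5 + U)²)
E(x) = 208 (E(x) = -29 + (-5 + 2*(5 + 6)²) = -29 + (-5 + 2*11²) = -29 + (-5 + 2*121) = -29 + (-5 + 242) = -29 + 237 = 208)
(33641 + E(-34)) + 3205 = (33641 + 208) + 3205 = 33849 + 3205 = 37054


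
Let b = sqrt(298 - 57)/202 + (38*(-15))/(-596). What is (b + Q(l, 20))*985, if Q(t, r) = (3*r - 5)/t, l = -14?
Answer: -3053500/1043 + 985*sqrt(241)/202 ≈ -2851.9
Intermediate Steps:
Q(t, r) = (-5 + 3*r)/t
b = 285/298 + sqrt(241)/202 (b = sqrt(241)*(1/202) - 570*(-1/596) = sqrt(241)/202 + 285/298 = 285/298 + sqrt(241)/202 ≈ 1.0332)
(b + Q(l, 20))*985 = ((285/298 + sqrt(241)/202) + (-5 + 3*20)/(-14))*985 = ((285/298 + sqrt(241)/202) - (-5 + 60)/14)*985 = ((285/298 + sqrt(241)/202) - 1/14*55)*985 = ((285/298 + sqrt(241)/202) - 55/14)*985 = (-3100/1043 + sqrt(241)/202)*985 = -3053500/1043 + 985*sqrt(241)/202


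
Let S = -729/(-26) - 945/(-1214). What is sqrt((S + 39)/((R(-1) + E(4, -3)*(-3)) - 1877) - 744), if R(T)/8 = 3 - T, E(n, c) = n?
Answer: I*sqrt(17751687229737253)/4884529 ≈ 27.277*I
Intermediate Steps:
R(T) = 24 - 8*T (R(T) = 8*(3 - T) = 24 - 8*T)
S = 227394/7891 (S = -729*(-1/26) - 945*(-1/1214) = 729/26 + 945/1214 = 227394/7891 ≈ 28.817)
sqrt((S + 39)/((R(-1) + E(4, -3)*(-3)) - 1877) - 744) = sqrt((227394/7891 + 39)/(((24 - 8*(-1)) + 4*(-3)) - 1877) - 744) = sqrt(535143/(7891*(((24 + 8) - 12) - 1877)) - 744) = sqrt(535143/(7891*((32 - 12) - 1877)) - 744) = sqrt(535143/(7891*(20 - 1877)) - 744) = sqrt((535143/7891)/(-1857) - 744) = sqrt((535143/7891)*(-1/1857) - 744) = sqrt(-178381/4884529 - 744) = sqrt(-3634267957/4884529) = I*sqrt(17751687229737253)/4884529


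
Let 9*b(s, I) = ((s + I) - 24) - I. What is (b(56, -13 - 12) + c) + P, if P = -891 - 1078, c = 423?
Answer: -13882/9 ≈ -1542.4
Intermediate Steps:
b(s, I) = -8/3 + s/9 (b(s, I) = (((s + I) - 24) - I)/9 = (((I + s) - 24) - I)/9 = ((-24 + I + s) - I)/9 = (-24 + s)/9 = -8/3 + s/9)
P = -1969
(b(56, -13 - 12) + c) + P = ((-8/3 + (⅑)*56) + 423) - 1969 = ((-8/3 + 56/9) + 423) - 1969 = (32/9 + 423) - 1969 = 3839/9 - 1969 = -13882/9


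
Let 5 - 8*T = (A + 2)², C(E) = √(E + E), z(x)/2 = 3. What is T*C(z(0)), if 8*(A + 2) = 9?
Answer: 239*√3/256 ≈ 1.6170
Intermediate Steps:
A = -7/8 (A = -2 + (⅛)*9 = -2 + 9/8 = -7/8 ≈ -0.87500)
z(x) = 6 (z(x) = 2*3 = 6)
C(E) = √2*√E (C(E) = √(2*E) = √2*√E)
T = 239/512 (T = 5/8 - (-7/8 + 2)²/8 = 5/8 - (9/8)²/8 = 5/8 - ⅛*81/64 = 5/8 - 81/512 = 239/512 ≈ 0.46680)
T*C(z(0)) = 239*(√2*√6)/512 = 239*(2*√3)/512 = 239*√3/256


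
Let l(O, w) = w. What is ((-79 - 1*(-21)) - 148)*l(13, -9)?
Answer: 1854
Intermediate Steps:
((-79 - 1*(-21)) - 148)*l(13, -9) = ((-79 - 1*(-21)) - 148)*(-9) = ((-79 + 21) - 148)*(-9) = (-58 - 148)*(-9) = -206*(-9) = 1854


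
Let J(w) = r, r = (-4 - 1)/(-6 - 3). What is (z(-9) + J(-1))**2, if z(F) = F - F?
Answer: 25/81 ≈ 0.30864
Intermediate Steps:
r = 5/9 (r = -5/(-9) = -5*(-1/9) = 5/9 ≈ 0.55556)
J(w) = 5/9
z(F) = 0
(z(-9) + J(-1))**2 = (0 + 5/9)**2 = (5/9)**2 = 25/81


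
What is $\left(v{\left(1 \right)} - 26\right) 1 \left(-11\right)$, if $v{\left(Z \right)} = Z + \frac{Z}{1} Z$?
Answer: $264$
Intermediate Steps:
$v{\left(Z \right)} = Z + Z^{2}$ ($v{\left(Z \right)} = Z + Z 1 Z = Z + Z Z = Z + Z^{2}$)
$\left(v{\left(1 \right)} - 26\right) 1 \left(-11\right) = \left(1 \left(1 + 1\right) - 26\right) 1 \left(-11\right) = \left(1 \cdot 2 - 26\right) \left(-11\right) = \left(2 - 26\right) \left(-11\right) = \left(-24\right) \left(-11\right) = 264$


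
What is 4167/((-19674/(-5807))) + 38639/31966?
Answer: 21507390765/17469419 ≈ 1231.1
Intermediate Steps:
4167/((-19674/(-5807))) + 38639/31966 = 4167/((-19674*(-1/5807))) + 38639*(1/31966) = 4167/(19674/5807) + 38639/31966 = 4167*(5807/19674) + 38639/31966 = 2688641/2186 + 38639/31966 = 21507390765/17469419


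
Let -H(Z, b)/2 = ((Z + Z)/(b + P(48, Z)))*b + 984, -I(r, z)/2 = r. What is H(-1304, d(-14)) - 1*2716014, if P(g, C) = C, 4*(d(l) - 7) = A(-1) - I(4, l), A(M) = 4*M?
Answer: -220159150/81 ≈ -2.7180e+6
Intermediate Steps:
I(r, z) = -2*r
d(l) = 8 (d(l) = 7 + (4*(-1) - (-2)*4)/4 = 7 + (-4 - 1*(-8))/4 = 7 + (-4 + 8)/4 = 7 + (¼)*4 = 7 + 1 = 8)
H(Z, b) = -1968 - 4*Z*b/(Z + b) (H(Z, b) = -2*(((Z + Z)/(b + Z))*b + 984) = -2*(((2*Z)/(Z + b))*b + 984) = -2*((2*Z/(Z + b))*b + 984) = -2*(2*Z*b/(Z + b) + 984) = -2*(984 + 2*Z*b/(Z + b)) = -1968 - 4*Z*b/(Z + b))
H(-1304, d(-14)) - 1*2716014 = 4*(-492*(-1304) - 492*8 - 1*(-1304)*8)/(-1304 + 8) - 1*2716014 = 4*(641568 - 3936 + 10432)/(-1296) - 2716014 = 4*(-1/1296)*648064 - 2716014 = -162016/81 - 2716014 = -220159150/81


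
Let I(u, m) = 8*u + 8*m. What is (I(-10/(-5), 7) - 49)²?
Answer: 529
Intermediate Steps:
I(u, m) = 8*m + 8*u
(I(-10/(-5), 7) - 49)² = ((8*7 + 8*(-10/(-5))) - 49)² = ((56 + 8*(-10*(-⅕))) - 49)² = ((56 + 8*2) - 49)² = ((56 + 16) - 49)² = (72 - 49)² = 23² = 529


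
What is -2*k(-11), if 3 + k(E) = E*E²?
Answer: 2668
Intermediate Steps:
k(E) = -3 + E³ (k(E) = -3 + E*E² = -3 + E³)
-2*k(-11) = -2*(-3 + (-11)³) = -2*(-3 - 1331) = -2*(-1334) = 2668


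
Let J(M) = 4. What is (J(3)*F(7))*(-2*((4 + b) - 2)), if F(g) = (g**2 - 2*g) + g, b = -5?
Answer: 1008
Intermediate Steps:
F(g) = g**2 - g
(J(3)*F(7))*(-2*((4 + b) - 2)) = (4*(7*(-1 + 7)))*(-2*((4 - 5) - 2)) = (4*(7*6))*(-2*(-1 - 2)) = (4*42)*(-2*(-3)) = 168*6 = 1008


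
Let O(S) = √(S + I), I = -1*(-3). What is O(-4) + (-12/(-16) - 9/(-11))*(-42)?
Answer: -1449/22 + I ≈ -65.864 + 1.0*I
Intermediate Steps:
I = 3
O(S) = √(3 + S) (O(S) = √(S + 3) = √(3 + S))
O(-4) + (-12/(-16) - 9/(-11))*(-42) = √(3 - 4) + (-12/(-16) - 9/(-11))*(-42) = √(-1) + (-12*(-1/16) - 9*(-1/11))*(-42) = I + (¾ + 9/11)*(-42) = I + (69/44)*(-42) = I - 1449/22 = -1449/22 + I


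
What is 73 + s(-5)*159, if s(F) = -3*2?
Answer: -881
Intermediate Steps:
s(F) = -6
73 + s(-5)*159 = 73 - 6*159 = 73 - 954 = -881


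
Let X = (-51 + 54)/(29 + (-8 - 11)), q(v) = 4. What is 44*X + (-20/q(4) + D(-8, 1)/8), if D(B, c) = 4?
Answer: 87/10 ≈ 8.7000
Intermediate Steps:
X = 3/10 (X = 3/(29 - 19) = 3/10 ≈ 0.30000)
44*X + (-20/q(4) + D(-8, 1)/8) = 44*(3/10) + (-20/4 + 4/8) = 66/5 + (-20*1/4 + 4*(1/8)) = 66/5 + (-5 + 1/2) = 66/5 - 9/2 = 87/10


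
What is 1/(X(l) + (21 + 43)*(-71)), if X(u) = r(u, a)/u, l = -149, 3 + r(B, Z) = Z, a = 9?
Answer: -149/677062 ≈ -0.00022007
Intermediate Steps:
r(B, Z) = -3 + Z
X(u) = 6/u (X(u) = (-3 + 9)/u = 6/u)
1/(X(l) + (21 + 43)*(-71)) = 1/(6/(-149) + (21 + 43)*(-71)) = 1/(6*(-1/149) + 64*(-71)) = 1/(-6/149 - 4544) = 1/(-677062/149) = -149/677062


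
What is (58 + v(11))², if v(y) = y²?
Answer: 32041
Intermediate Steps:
(58 + v(11))² = (58 + 11²)² = (58 + 121)² = 179² = 32041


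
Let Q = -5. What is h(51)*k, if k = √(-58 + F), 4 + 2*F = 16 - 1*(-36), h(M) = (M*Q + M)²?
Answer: 41616*I*√34 ≈ 2.4266e+5*I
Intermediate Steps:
h(M) = 16*M² (h(M) = (M*(-5) + M)² = (-5*M + M)² = (-4*M)² = 16*M²)
F = 24 (F = -2 + (16 - 1*(-36))/2 = -2 + (16 + 36)/2 = -2 + (½)*52 = -2 + 26 = 24)
k = I*√34 (k = √(-58 + 24) = √(-34) = I*√34 ≈ 5.8309*I)
h(51)*k = (16*51²)*(I*√34) = (16*2601)*(I*√34) = 41616*(I*√34) = 41616*I*√34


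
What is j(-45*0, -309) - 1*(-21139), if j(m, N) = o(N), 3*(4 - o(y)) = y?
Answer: 21246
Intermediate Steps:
o(y) = 4 - y/3
j(m, N) = 4 - N/3
j(-45*0, -309) - 1*(-21139) = (4 - 1/3*(-309)) - 1*(-21139) = (4 + 103) + 21139 = 107 + 21139 = 21246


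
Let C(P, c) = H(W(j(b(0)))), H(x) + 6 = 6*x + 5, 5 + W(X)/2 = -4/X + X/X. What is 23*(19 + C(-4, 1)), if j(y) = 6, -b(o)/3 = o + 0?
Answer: -874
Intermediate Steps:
b(o) = -3*o (b(o) = -3*(o + 0) = -3*o)
W(X) = -8 - 8/X (W(X) = -10 + 2*(-4/X + X/X) = -10 + 2*(-4/X + 1) = -10 + 2*(1 - 4/X) = -10 + (2 - 8/X) = -8 - 8/X)
H(x) = -1 + 6*x (H(x) = -6 + (6*x + 5) = -6 + (5 + 6*x) = -1 + 6*x)
C(P, c) = -57 (C(P, c) = -1 + 6*(-8 - 8/6) = -1 + 6*(-8 - 8*⅙) = -1 + 6*(-8 - 4/3) = -1 + 6*(-28/3) = -1 - 56 = -57)
23*(19 + C(-4, 1)) = 23*(19 - 57) = 23*(-38) = -874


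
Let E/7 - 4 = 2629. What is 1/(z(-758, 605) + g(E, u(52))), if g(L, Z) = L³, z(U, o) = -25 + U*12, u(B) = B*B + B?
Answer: 1/6261043147870 ≈ 1.5972e-13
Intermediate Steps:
u(B) = B + B² (u(B) = B² + B = B + B²)
E = 18431 (E = 28 + 7*2629 = 28 + 18403 = 18431)
z(U, o) = -25 + 12*U
1/(z(-758, 605) + g(E, u(52))) = 1/((-25 + 12*(-758)) + 18431³) = 1/((-25 - 9096) + 6261043156991) = 1/(-9121 + 6261043156991) = 1/6261043147870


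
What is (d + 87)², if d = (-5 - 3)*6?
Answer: 1521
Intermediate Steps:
d = -48 (d = -8*6 = -48)
(d + 87)² = (-48 + 87)² = 39² = 1521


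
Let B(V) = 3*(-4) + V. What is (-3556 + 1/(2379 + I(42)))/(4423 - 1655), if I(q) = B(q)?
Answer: -8566403/6668112 ≈ -1.2847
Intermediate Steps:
B(V) = -12 + V
I(q) = -12 + q
(-3556 + 1/(2379 + I(42)))/(4423 - 1655) = (-3556 + 1/(2379 + (-12 + 42)))/(4423 - 1655) = (-3556 + 1/(2379 + 30))/2768 = (-3556 + 1/2409)*(1/2768) = -8566403/2409*1/2768 = -8566403/6668112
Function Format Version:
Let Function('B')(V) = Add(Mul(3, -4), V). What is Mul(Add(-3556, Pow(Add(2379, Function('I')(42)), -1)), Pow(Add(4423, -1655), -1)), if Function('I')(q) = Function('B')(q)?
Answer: Rational(-8566403, 6668112) ≈ -1.2847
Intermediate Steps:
Function('B')(V) = Add(-12, V)
Function('I')(q) = Add(-12, q)
Mul(Add(-3556, Pow(Add(2379, Function('I')(42)), -1)), Pow(Add(4423, -1655), -1)) = Mul(Add(-3556, Pow(Add(2379, Add(-12, 42)), -1)), Pow(Add(4423, -1655), -1)) = Mul(Add(-3556, Pow(Add(2379, 30), -1)), Pow(2768, -1)) = Mul(Add(-3556, Pow(2409, -1)), Rational(1, 2768)) = Mul(Add(-3556, Rational(1, 2409)), Rational(1, 2768)) = Mul(Rational(-8566403, 2409), Rational(1, 2768)) = Rational(-8566403, 6668112)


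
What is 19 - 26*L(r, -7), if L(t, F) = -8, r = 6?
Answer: 227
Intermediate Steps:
19 - 26*L(r, -7) = 19 - 26*(-8) = 19 + 208 = 227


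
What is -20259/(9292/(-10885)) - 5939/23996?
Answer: 330720243622/13935677 ≈ 23732.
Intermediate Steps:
-20259/(9292/(-10885)) - 5939/23996 = -20259/(9292*(-1/10885)) - 5939*1/23996 = -20259/(-9292/10885) - 5939/23996 = -20259*(-10885/9292) - 5939/23996 = 220519215/9292 - 5939/23996 = 330720243622/13935677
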